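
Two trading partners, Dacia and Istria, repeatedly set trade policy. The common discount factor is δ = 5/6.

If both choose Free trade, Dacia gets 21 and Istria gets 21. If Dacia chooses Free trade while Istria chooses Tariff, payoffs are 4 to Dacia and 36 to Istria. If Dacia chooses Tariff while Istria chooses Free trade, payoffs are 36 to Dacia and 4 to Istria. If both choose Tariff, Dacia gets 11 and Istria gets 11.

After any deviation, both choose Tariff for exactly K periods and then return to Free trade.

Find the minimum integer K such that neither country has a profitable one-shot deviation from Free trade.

No profitable deviation requires (21−11)(δ+…+δ^K) ≥ 36−21, i.e. δ+…+δ^K ≥ 3/2 ≈ 1.5000.
With δ = 5/6, the partial sums are K=1: 0.8333, K=2: 1.5278.
K = 2 is the first length at which the sum reaches 1.5000.

2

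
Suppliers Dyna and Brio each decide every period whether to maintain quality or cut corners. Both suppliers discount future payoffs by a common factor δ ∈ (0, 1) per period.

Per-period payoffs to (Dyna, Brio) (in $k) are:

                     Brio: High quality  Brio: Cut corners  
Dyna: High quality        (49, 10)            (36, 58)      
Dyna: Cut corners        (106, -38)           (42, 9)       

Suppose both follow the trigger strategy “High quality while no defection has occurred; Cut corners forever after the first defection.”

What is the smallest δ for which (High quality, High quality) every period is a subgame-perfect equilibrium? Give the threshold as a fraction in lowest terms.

48/49

Dyna's threshold: (106−49)/(106−42) = 57/64.
Brio's threshold: (58−10)/(58−9) = 48/49.
57/64 < 48/49, so Brio binds and δ* = 48/49.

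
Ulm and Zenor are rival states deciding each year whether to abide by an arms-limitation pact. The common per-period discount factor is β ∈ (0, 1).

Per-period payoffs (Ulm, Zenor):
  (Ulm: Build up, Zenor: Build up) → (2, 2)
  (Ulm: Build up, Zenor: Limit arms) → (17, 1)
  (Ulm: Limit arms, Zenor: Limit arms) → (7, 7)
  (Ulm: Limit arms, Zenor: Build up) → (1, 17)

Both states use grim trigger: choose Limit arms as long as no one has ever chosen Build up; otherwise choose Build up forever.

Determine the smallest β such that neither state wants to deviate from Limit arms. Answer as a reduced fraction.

2/3

Under grim trigger the critical discount factor is (T−C)/(T−P) with T = 17, C = 7, P = 2.
β* = (17−7)/(17−2) = 10/15 = 2/3.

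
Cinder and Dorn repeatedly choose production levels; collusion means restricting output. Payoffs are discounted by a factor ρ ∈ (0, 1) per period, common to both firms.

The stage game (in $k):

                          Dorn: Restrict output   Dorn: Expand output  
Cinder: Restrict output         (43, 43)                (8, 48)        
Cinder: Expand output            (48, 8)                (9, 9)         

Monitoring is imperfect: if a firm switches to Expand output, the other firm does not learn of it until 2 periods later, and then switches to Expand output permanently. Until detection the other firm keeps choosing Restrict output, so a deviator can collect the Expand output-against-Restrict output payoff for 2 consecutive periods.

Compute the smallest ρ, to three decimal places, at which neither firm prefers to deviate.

0.358

A deviator earns 48 for 2 periods, then 9 forever; cooperating earns 43 forever. Multiplying the IC by (1−ρ):
43 ≥ 48(1−ρ^2) + 9ρ^2, so 39·ρ^2 ≥ 5 and ρ^2 ≥ 5/39.
ρ ≥ (5/39)^(1/2) ≈ 0.358.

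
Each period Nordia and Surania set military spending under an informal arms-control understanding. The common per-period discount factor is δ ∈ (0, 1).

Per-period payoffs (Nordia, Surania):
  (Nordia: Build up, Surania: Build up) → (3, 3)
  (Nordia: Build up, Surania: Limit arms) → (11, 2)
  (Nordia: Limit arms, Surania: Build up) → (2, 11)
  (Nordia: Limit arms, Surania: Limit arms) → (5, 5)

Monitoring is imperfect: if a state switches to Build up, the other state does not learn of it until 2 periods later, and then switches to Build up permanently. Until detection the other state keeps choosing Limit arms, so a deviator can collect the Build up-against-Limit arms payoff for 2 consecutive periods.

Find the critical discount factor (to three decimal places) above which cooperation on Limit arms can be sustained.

A deviator earns 11 for 2 periods, then 3 forever; cooperating earns 5 forever. Multiplying the IC by (1−δ):
5 ≥ 11(1−δ^2) + 3δ^2, so 8·δ^2 ≥ 6 and δ^2 ≥ 3/4.
δ ≥ (3/4)^(1/2) ≈ 0.866.

0.866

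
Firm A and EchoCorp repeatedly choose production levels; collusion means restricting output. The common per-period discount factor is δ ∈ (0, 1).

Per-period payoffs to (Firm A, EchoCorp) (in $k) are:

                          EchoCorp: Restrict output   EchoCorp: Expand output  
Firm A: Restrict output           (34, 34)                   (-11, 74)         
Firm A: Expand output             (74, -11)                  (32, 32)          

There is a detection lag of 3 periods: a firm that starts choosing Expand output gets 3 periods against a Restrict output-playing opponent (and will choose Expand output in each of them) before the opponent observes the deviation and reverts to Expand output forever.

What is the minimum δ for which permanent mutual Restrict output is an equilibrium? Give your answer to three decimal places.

Deviating for the 3 undetected periods gains 74−34 = 40 per period over cooperation, then loses 34−32 = 2 per period forever once punishment starts.
Gain: 40(1 + δ + … + δ^2); loss: 2·δ^3/(1−δ).
No profitable deviation ⇔ 40(1−δ^3) ≤ 2·δ^3, i.e. δ^3 ≥ 40/(40+2) = 20/21.
Hence δ ≥ (20/21)^(1/3) ≈ 0.984.

0.984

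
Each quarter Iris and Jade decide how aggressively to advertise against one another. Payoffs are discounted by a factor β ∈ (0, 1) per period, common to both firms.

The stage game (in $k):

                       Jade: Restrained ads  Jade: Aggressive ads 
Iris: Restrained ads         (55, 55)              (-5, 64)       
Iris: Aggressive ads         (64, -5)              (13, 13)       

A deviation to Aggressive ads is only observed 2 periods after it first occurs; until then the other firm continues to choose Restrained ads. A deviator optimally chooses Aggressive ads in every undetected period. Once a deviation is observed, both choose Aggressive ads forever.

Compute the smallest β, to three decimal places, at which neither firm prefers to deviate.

The best deviation is to choose Aggressive ads for all 2 undetected periods, earning 64 each, then 13 forever once detected.
Deviation value: 64(1−β^2)/(1−β) + 13β^2/(1−β); cooperation value: 55/(1−β).
IC: 55 ≥ 64(1−β^2) + 13β^2 = 64 − 51β^2.
So β^2 ≥ 9/51 = 3/17, giving β ≥ (3/17)^(1/2) ≈ 0.420.

0.420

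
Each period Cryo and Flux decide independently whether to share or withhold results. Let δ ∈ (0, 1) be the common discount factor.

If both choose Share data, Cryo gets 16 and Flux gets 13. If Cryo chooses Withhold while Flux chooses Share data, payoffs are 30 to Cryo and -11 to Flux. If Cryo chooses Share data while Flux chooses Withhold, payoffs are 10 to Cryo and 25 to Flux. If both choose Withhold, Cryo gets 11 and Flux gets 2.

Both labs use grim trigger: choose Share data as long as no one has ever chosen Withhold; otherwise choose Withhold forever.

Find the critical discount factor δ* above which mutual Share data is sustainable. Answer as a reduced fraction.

14/19

For Cryo: deviation gain 30−16 = 14, per-period punishment loss 16−11 = 5. IC gives δ ≥ 14/19.
For Flux: gain 12, loss 11 per period, so δ ≥ 12/23.
The tighter constraint is Cryo's, so cooperation needs δ ≥ 14/19.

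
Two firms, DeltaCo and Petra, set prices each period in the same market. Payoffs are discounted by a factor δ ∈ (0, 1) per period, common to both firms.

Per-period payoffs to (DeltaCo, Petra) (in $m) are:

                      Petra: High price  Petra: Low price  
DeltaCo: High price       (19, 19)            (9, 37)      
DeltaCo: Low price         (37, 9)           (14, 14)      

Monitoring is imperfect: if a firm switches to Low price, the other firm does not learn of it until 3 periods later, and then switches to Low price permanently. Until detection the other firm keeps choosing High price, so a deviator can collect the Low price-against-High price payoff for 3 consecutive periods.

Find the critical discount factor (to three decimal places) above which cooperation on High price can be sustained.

A deviator earns 37 for 3 periods, then 14 forever; cooperating earns 19 forever. Multiplying the IC by (1−δ):
19 ≥ 37(1−δ^3) + 14δ^3, so 23·δ^3 ≥ 18 and δ^3 ≥ 18/23.
δ ≥ (18/23)^(1/3) ≈ 0.922.

0.922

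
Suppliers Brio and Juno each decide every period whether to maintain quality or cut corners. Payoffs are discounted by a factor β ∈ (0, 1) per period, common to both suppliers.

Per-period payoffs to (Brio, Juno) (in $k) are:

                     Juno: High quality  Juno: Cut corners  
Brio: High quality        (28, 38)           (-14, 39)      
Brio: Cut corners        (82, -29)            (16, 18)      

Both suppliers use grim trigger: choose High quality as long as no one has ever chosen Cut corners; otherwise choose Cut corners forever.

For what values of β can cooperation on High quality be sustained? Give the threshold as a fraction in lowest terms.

9/11

For Brio: deviation gain 82−28 = 54, per-period punishment loss 28−16 = 12. IC gives β ≥ 54/66 = 9/11.
For Juno: gain 1, loss 20 per period, so β ≥ 1/21.
The tighter constraint is Brio's, so cooperation needs β ≥ 9/11.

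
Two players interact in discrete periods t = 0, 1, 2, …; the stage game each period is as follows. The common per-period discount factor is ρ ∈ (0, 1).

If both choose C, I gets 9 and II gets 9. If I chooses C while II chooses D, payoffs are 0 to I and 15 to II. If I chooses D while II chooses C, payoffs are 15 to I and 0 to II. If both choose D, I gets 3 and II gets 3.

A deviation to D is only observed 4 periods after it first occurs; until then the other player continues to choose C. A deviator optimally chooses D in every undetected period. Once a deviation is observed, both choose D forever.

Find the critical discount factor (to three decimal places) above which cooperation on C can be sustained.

0.841

The best deviation is to choose D for all 4 undetected periods, earning 15 each, then 3 forever once detected.
Deviation value: 15(1−ρ^4)/(1−ρ) + 3ρ^4/(1−ρ); cooperation value: 9/(1−ρ).
IC: 9 ≥ 15(1−ρ^4) + 3ρ^4 = 15 − 12ρ^4.
So ρ^4 ≥ 6/12 = 1/2, giving ρ ≥ (1/2)^(1/4) ≈ 0.841.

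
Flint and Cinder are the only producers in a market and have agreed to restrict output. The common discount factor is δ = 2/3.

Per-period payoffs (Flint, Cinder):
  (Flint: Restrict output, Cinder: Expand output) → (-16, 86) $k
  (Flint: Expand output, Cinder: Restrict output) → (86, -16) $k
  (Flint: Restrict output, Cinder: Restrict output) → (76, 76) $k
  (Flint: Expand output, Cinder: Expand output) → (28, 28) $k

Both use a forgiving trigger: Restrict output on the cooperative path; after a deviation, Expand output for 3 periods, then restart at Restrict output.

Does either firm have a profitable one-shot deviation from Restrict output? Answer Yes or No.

IC: δ+…+δ^3 ≥ (86−76)/(76−28) = 5/24.
At δ = 2/3: partial sum = 1.4074 ≥ 0.2083. Cooperation sustainable.

No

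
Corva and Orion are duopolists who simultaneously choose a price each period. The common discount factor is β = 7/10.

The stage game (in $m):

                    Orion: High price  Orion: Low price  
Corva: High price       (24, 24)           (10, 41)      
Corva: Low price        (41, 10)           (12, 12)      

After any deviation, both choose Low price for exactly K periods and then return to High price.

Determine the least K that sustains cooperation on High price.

3

No profitable deviation requires (24−12)(β+…+β^K) ≥ 41−24, i.e. β+…+β^K ≥ 17/12 ≈ 1.4167.
With β = 7/10, the partial sums are K=1: 0.7000, K=2: 1.1900, K=3: 1.5330.
K = 3 is the first length at which the sum reaches 1.4167.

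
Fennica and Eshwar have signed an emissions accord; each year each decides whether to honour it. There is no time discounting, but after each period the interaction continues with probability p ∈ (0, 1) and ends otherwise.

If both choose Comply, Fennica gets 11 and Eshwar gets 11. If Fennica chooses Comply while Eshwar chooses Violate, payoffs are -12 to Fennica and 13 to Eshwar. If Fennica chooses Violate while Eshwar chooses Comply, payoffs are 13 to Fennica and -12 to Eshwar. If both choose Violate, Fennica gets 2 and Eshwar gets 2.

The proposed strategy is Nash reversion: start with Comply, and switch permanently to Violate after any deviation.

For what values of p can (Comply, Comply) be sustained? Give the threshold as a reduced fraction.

Expected cooperation value is 11 + p·11 + p²·11 + … = 11/(1−p); deviation gives 13 + p·2/(1−p).
11 ≥ 13(1−p) + 2p ⇒ 11p ≥ 2 ⇒ p ≥ 2/11.

2/11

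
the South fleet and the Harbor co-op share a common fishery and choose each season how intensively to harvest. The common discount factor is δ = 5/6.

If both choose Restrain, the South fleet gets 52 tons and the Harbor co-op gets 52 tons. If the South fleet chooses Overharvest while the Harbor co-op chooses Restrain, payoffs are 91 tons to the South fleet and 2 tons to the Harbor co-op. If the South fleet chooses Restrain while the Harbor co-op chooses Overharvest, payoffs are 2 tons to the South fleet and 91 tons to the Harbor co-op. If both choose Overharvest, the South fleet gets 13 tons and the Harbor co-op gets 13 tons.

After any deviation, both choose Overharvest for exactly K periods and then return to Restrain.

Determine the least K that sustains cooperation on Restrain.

No profitable deviation requires (52−13)(δ+…+δ^K) ≥ 91−52, i.e. δ+…+δ^K ≥ 1 ≈ 1.0000.
With δ = 5/6, the partial sums are K=1: 0.8333, K=2: 1.5278.
K = 2 is the first length at which the sum reaches 1.0000.

2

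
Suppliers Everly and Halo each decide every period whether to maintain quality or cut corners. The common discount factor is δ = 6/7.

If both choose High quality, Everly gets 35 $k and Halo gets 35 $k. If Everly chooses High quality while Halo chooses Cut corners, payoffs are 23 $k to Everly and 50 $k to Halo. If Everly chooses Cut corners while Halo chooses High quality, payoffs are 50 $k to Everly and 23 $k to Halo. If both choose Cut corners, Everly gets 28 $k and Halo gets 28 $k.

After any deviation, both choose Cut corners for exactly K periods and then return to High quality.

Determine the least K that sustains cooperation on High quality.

No profitable deviation requires (35−28)(δ+…+δ^K) ≥ 50−35, i.e. δ+…+δ^K ≥ 15/7 ≈ 2.1429.
With δ = 6/7, the partial sums are K=1: 0.8571, K=2: 1.5918, K=3: 2.2216.
K = 3 is the first length at which the sum reaches 2.1429.

3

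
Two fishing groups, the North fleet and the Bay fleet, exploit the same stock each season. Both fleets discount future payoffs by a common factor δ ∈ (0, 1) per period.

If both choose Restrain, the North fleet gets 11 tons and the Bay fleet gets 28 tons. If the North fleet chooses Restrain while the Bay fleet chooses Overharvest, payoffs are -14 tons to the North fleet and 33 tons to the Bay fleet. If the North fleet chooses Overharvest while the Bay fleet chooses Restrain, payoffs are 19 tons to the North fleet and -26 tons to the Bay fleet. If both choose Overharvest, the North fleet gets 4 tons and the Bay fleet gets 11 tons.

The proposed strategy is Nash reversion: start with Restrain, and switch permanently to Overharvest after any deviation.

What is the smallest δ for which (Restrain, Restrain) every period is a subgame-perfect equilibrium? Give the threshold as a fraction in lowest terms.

the North fleet's threshold: (19−11)/(19−4) = 8/15.
the Bay fleet's threshold: (33−28)/(33−11) = 5/22.
8/15 > 5/22, so the North fleet binds and δ* = 8/15.

8/15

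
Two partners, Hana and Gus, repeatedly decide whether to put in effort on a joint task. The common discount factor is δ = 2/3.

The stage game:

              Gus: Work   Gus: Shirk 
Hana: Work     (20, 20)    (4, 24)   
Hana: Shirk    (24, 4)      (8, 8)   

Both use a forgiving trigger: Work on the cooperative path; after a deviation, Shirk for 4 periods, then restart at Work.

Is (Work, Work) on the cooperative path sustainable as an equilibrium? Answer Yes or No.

Yes

A one-shot deviation gives 24 now, then 8 for 4 periods, then back to 20.
Gain from deviating: (24−20) today; loss: (20−8) in each of the next 4 periods.
No-deviation condition: (20−8)(δ+…+δ^4) ≥ 24−20, i.e. δ+…+δ^4 ≥ 1/3.
At δ = 2/3: δ+…+δ^4 = 1.6049 ≥ 0.3333.
So cooperation is sustainable.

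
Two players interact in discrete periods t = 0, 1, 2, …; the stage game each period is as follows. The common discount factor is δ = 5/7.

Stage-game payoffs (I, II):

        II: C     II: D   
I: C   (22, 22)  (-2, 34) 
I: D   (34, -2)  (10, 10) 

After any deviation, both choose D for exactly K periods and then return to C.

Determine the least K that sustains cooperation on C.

Need Σ_{k=1}^{K} δ^k ≥ (34−22)/(22−10) = 1.0000 at δ = 5/7.
At K = 1 the sum is 0.7143 < 1.0000; at K = 2 it is 1.2245 ≥ 1.0000.
So the minimum punishment length is K = 2.

2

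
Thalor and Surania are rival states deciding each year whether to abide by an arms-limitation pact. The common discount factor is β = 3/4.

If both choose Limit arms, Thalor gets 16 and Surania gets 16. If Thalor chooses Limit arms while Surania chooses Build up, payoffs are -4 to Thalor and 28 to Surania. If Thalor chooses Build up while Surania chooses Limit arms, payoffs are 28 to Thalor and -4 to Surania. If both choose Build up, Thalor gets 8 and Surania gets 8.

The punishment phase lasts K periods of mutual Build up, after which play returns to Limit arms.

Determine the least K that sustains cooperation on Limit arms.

Need Σ_{k=1}^{K} β^k ≥ (28−16)/(16−8) = 1.5000 at β = 3/4.
At K = 2 the sum is 1.3125 < 1.5000; at K = 3 it is 1.7344 ≥ 1.5000.
So the minimum punishment length is K = 3.

3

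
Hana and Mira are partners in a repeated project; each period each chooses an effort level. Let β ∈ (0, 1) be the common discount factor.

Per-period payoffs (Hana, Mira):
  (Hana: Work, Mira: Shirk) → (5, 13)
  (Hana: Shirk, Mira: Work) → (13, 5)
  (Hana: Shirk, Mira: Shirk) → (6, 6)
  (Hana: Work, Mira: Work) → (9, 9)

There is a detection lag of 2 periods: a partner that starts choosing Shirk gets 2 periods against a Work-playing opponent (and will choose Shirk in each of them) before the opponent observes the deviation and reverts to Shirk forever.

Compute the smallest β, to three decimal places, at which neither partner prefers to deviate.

0.756

The best deviation is to choose Shirk for all 2 undetected periods, earning 13 each, then 6 forever once detected.
Deviation value: 13(1−β^2)/(1−β) + 6β^2/(1−β); cooperation value: 9/(1−β).
IC: 9 ≥ 13(1−β^2) + 6β^2 = 13 − 7β^2.
So β^2 ≥ 4/7, giving β ≥ (4/7)^(1/2) ≈ 0.756.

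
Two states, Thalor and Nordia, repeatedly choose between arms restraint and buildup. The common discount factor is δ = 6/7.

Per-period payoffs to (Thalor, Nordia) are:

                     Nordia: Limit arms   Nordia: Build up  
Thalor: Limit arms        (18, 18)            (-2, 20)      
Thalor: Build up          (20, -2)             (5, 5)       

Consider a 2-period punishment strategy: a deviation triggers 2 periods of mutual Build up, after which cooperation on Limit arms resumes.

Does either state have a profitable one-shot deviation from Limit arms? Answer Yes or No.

No

IC: δ+…+δ^2 ≥ (20−18)/(18−5) = 2/13.
At δ = 6/7: partial sum = 1.5918 ≥ 0.1538. Cooperation sustainable.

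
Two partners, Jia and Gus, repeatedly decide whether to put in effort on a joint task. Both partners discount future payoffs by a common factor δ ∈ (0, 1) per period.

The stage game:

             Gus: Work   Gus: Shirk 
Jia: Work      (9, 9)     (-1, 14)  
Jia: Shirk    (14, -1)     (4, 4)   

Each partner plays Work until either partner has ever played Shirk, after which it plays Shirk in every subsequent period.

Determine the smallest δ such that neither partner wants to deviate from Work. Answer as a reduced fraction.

1/2

9/(1−δ) ≥ 14 + 4δ/(1−δ)
9 ≥ 14 − 10δ
δ ≥ 5/10 = 1/2.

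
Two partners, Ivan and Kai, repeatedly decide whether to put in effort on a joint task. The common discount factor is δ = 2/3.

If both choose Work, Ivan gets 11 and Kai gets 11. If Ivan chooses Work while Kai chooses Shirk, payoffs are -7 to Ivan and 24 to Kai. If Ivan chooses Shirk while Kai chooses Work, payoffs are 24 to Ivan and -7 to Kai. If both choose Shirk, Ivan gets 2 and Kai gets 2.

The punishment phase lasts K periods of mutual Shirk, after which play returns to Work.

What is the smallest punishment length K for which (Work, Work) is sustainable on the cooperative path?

4

No profitable deviation requires (11−2)(δ+…+δ^K) ≥ 24−11, i.e. δ+…+δ^K ≥ 13/9 ≈ 1.4444.
With δ = 2/3, the partial sums are K=1: 0.6667, K=2: 1.1111, K=3: 1.4074, K=4: 1.6049.
K = 4 is the first length at which the sum reaches 1.4444.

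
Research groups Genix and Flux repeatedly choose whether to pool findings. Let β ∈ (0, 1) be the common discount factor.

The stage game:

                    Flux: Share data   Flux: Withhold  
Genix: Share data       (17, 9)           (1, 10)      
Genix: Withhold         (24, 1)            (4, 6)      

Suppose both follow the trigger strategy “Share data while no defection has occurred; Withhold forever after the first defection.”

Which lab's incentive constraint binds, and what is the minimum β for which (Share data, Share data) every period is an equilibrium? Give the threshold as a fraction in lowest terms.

For Genix: deviation gain 24−17 = 7, per-period punishment loss 17−4 = 13. IC gives β ≥ 7/20.
For Flux: gain 1, loss 3 per period, so β ≥ 1/4.
The tighter constraint is Genix's, so cooperation needs β ≥ 7/20.

Genix; β ≥ 7/20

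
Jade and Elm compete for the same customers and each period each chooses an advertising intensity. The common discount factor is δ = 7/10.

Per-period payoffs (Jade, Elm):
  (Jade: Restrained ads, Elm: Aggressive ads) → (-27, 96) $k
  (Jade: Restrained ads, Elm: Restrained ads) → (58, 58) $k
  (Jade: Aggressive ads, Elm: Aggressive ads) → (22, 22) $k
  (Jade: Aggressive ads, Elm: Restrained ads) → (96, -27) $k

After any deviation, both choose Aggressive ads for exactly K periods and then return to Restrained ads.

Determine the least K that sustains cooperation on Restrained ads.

Need Σ_{k=1}^{K} δ^k ≥ (96−58)/(58−22) = 1.0556 at δ = 7/10.
At K = 1 the sum is 0.7000 < 1.0556; at K = 2 it is 1.1900 ≥ 1.0556.
So the minimum punishment length is K = 2.

2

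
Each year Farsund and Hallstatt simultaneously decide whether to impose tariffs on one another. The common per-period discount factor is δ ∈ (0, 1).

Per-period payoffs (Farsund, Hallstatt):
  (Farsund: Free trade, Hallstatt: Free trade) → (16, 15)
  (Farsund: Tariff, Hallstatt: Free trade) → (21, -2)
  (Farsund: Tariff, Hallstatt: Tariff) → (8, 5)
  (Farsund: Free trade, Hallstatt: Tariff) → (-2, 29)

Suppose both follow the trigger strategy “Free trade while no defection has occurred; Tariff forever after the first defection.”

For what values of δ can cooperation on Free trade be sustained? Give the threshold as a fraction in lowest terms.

For Farsund: deviation gain 21−16 = 5, per-period punishment loss 16−8 = 8. IC gives δ ≥ 5/13.
For Hallstatt: gain 14, loss 10 per period, so δ ≥ 14/24 = 7/12.
The tighter constraint is Hallstatt's, so cooperation needs δ ≥ 7/12.

7/12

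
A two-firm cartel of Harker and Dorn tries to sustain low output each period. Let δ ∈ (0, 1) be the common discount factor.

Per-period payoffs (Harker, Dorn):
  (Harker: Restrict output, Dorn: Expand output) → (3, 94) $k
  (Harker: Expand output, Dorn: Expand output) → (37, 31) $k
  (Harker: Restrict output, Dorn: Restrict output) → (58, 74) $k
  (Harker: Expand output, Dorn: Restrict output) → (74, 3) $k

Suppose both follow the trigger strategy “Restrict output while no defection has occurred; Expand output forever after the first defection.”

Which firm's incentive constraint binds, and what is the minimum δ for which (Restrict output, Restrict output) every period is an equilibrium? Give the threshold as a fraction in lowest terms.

Harker; δ ≥ 16/37

Harker's threshold: (74−58)/(74−37) = 16/37.
Dorn's threshold: (94−74)/(94−31) = 20/63.
16/37 > 20/63, so Harker binds and δ* = 16/37.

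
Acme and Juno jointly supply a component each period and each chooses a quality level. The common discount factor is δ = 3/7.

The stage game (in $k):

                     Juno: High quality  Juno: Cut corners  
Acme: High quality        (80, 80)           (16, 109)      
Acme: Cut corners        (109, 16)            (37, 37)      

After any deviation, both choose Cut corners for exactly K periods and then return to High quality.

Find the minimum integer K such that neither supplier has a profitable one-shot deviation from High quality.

Need Σ_{k=1}^{K} δ^k ≥ (109−80)/(80−37) = 0.6744 at δ = 3/7.
At K = 2 the sum is 0.6122 < 0.6744; at K = 3 it is 0.6910 ≥ 0.6744.
So the minimum punishment length is K = 3.

3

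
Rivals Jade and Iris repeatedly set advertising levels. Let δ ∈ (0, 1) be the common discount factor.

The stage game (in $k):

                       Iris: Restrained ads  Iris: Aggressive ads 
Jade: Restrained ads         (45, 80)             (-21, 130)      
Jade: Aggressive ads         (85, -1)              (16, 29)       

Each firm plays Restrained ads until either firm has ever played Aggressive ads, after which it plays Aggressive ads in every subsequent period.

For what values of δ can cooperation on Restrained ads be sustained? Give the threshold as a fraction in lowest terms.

Jade's threshold: (85−45)/(85−16) = 40/69.
Iris's threshold: (130−80)/(130−29) = 50/101.
40/69 > 50/101, so Jade binds and δ* = 40/69.

40/69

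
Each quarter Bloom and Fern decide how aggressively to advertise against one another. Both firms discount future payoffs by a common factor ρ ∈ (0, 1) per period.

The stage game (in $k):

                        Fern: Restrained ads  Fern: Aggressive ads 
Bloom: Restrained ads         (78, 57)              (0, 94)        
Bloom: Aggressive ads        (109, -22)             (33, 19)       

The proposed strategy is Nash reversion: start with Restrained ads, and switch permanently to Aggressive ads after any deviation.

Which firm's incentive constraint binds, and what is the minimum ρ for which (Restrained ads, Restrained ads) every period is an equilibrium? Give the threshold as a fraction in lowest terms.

Fern; ρ ≥ 37/75

For Bloom: deviation gain 109−78 = 31, per-period punishment loss 78−33 = 45. IC gives ρ ≥ 31/76.
For Fern: gain 37, loss 38 per period, so ρ ≥ 37/75.
The tighter constraint is Fern's, so cooperation needs ρ ≥ 37/75.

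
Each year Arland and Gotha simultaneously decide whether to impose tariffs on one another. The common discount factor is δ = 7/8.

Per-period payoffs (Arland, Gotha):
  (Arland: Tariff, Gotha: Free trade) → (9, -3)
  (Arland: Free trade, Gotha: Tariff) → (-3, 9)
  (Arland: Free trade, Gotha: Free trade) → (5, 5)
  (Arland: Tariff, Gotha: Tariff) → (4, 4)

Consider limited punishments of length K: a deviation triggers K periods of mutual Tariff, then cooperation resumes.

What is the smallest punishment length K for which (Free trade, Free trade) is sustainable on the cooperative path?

7

Need Σ_{k=1}^{K} δ^k ≥ (9−5)/(5−4) = 4.0000 at δ = 7/8.
At K = 6 the sum is 3.8584 < 4.0000; at K = 7 it is 4.2511 ≥ 4.0000.
So the minimum punishment length is K = 7.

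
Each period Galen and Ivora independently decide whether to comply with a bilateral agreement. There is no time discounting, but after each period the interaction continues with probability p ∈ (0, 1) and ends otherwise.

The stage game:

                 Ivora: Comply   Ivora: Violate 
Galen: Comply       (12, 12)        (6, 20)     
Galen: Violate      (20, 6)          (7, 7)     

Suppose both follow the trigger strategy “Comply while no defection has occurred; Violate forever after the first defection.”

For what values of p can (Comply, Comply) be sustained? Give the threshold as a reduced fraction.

8/13

Expected cooperation value is 12 + p·12 + p²·12 + … = 12/(1−p); deviation gives 20 + p·7/(1−p).
12 ≥ 20(1−p) + 7p ⇒ 13p ≥ 8 ⇒ p ≥ 8/13.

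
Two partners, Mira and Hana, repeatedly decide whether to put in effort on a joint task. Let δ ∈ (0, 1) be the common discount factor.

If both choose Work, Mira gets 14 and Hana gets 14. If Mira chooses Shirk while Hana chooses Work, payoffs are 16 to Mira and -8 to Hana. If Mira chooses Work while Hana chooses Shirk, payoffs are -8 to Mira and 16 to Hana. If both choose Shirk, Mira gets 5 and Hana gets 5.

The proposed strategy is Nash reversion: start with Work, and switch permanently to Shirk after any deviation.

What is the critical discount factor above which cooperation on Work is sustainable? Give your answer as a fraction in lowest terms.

14/(1−δ) ≥ 16 + 5δ/(1−δ)
14 ≥ 16 − 11δ
δ ≥ 2/11.

2/11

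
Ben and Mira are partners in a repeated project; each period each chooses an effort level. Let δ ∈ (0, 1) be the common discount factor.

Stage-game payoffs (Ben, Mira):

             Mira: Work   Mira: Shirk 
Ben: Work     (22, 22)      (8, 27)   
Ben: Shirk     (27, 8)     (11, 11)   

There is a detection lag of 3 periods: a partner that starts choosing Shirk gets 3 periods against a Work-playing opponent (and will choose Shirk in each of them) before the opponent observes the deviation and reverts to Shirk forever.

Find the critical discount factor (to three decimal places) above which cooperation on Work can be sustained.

The best deviation is to choose Shirk for all 3 undetected periods, earning 27 each, then 11 forever once detected.
Deviation value: 27(1−δ^3)/(1−δ) + 11δ^3/(1−δ); cooperation value: 22/(1−δ).
IC: 22 ≥ 27(1−δ^3) + 11δ^3 = 27 − 16δ^3.
So δ^3 ≥ 5/16, giving δ ≥ (5/16)^(1/3) ≈ 0.679.

0.679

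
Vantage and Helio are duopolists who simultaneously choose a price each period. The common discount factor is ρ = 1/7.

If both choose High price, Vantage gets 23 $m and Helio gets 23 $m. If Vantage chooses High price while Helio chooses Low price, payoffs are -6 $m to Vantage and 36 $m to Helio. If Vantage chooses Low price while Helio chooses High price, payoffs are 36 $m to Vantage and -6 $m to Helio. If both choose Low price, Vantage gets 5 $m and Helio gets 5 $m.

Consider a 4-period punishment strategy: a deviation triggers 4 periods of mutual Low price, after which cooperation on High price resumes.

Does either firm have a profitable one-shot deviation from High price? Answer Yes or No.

A one-shot deviation gives 36 now, then 5 for 4 periods, then back to 23.
Gain from deviating: (36−23) today; loss: (23−5) in each of the next 4 periods.
No-deviation condition: (23−5)(ρ+…+ρ^4) ≥ 36−23, i.e. ρ+…+ρ^4 ≥ 13/18.
At ρ = 1/7: ρ+…+ρ^4 = 0.1666 < 0.7222.
So cooperation is not sustainable.

Yes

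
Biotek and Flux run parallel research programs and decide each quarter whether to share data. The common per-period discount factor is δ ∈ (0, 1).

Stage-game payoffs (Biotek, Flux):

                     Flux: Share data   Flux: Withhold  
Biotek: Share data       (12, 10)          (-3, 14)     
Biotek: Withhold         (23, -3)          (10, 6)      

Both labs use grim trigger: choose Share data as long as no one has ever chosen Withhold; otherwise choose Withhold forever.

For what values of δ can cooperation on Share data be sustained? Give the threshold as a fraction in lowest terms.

For Biotek: deviation gain 23−12 = 11, per-period punishment loss 12−10 = 2. IC gives δ ≥ 11/13.
For Flux: gain 4, loss 4 per period, so δ ≥ 4/8 = 1/2.
The tighter constraint is Biotek's, so cooperation needs δ ≥ 11/13.

11/13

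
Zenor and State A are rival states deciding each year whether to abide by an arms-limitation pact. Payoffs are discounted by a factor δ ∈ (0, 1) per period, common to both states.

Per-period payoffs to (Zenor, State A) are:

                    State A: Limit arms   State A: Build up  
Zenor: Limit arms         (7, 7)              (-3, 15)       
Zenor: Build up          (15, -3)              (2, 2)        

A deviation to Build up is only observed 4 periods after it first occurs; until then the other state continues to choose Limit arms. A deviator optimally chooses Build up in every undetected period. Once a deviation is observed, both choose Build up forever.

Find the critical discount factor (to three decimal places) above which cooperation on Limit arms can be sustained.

0.886

Deviating for the 4 undetected periods gains 15−7 = 8 per period over cooperation, then loses 7−2 = 5 per period forever once punishment starts.
Gain: 8(1 + δ + … + δ^3); loss: 5·δ^4/(1−δ).
No profitable deviation ⇔ 8(1−δ^4) ≤ 5·δ^4, i.e. δ^4 ≥ 8/(8+5) = 8/13.
Hence δ ≥ (8/13)^(1/4) ≈ 0.886.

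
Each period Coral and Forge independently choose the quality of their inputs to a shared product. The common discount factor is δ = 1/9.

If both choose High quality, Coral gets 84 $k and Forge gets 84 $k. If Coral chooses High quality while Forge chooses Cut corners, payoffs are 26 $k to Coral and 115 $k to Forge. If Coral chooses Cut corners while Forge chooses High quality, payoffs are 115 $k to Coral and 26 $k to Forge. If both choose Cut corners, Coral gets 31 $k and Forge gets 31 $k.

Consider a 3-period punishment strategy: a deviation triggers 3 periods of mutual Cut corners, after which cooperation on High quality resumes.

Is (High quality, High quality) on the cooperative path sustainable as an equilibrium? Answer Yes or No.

No

Comparing payoff streams over the 4 periods until play realigns: cooperate → 84(1+δ+…+δ^3); deviate → 115 + 31(δ+…+δ^3).
Cooperation is sustained iff (84−31)(δ+…+δ^3) ≥ 115−84.
δ+…+δ^3 = 1/9·(1−(1/9)^3)/(1−1/9) = 0.1248, and (115−84)/(84−31) = 0.5849.
0.1248 < 0.5849, so cooperation is not sustainable.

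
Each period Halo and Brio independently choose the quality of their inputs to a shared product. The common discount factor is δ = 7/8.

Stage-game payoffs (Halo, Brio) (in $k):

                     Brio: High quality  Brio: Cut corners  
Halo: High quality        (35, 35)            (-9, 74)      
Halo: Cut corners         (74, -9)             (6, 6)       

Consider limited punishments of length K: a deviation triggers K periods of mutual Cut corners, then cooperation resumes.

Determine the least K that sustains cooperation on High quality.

2

No profitable deviation requires (35−6)(δ+…+δ^K) ≥ 74−35, i.e. δ+…+δ^K ≥ 39/29 ≈ 1.3448.
With δ = 7/8, the partial sums are K=1: 0.8750, K=2: 1.6406.
K = 2 is the first length at which the sum reaches 1.3448.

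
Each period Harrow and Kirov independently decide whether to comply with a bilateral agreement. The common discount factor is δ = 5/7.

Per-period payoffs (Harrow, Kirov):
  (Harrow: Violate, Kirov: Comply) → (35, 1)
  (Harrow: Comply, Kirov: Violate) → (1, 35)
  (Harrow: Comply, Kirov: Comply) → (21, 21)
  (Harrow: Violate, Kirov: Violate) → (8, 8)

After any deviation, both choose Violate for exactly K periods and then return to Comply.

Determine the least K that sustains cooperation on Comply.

No profitable deviation requires (21−8)(δ+…+δ^K) ≥ 35−21, i.e. δ+…+δ^K ≥ 14/13 ≈ 1.0769.
With δ = 5/7, the partial sums are K=1: 0.7143, K=2: 1.2245.
K = 2 is the first length at which the sum reaches 1.0769.

2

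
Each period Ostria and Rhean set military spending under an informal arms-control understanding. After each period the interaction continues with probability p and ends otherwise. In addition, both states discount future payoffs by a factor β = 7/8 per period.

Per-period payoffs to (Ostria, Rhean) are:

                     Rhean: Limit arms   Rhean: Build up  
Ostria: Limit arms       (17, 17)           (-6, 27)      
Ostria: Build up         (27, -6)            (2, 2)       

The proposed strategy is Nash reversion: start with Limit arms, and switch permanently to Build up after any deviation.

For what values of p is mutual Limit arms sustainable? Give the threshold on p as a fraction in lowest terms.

16/35

Expected continuation weight on next period's payoff is β·p = 7/8·p, which plays the role of the discount factor.
Cooperation requires 7/8·p ≥ (27−17)/(27−2) = 2/5, hence p ≥ 16/35.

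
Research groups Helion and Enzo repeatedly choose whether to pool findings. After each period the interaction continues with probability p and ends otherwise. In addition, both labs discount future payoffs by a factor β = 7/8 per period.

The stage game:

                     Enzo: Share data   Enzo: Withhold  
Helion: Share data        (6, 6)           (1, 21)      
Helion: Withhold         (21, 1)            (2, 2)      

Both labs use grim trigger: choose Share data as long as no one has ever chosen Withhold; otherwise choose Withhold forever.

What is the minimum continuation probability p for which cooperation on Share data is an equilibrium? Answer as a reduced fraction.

120/133

Expected continuation weight on next period's payoff is β·p = 7/8·p, which plays the role of the discount factor.
Cooperation requires 7/8·p ≥ (21−6)/(21−2) = 15/19, hence p ≥ 120/133.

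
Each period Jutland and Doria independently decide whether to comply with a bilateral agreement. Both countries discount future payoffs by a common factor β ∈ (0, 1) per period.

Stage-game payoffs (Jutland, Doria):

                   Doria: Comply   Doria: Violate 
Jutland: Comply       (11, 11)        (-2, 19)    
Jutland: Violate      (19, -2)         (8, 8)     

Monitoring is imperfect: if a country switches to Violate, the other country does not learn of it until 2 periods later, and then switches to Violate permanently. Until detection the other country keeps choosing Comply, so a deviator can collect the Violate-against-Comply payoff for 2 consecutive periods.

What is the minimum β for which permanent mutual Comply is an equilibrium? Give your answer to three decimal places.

0.853

Deviating for the 2 undetected periods gains 19−11 = 8 per period over cooperation, then loses 11−8 = 3 per period forever once punishment starts.
Gain: 8(1 + β + … + β^1); loss: 3·β^2/(1−β).
No profitable deviation ⇔ 8(1−β^2) ≤ 3·β^2, i.e. β^2 ≥ 8/(8+3) = 8/11.
Hence β ≥ (8/11)^(1/2) ≈ 0.853.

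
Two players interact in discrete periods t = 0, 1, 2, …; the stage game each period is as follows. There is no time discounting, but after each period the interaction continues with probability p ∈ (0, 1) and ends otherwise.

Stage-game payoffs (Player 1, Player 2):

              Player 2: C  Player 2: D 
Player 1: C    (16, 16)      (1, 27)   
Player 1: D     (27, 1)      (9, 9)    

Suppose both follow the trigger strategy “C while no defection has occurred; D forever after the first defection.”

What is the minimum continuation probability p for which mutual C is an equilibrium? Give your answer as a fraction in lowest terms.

11/18

With no time discounting, the continuation probability p plays the role of the discount factor.
Grim-trigger IC: 16/(1−p) ≥ 27 + 9p/(1−p) ⇒ p ≥ (27−16)/(27−9) = 11/18.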